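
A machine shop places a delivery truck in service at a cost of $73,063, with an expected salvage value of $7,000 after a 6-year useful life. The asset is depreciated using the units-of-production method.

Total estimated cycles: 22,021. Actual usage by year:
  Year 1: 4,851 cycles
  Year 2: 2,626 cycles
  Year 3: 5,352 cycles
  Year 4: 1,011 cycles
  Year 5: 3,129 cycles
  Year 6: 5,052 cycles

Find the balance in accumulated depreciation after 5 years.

$50,907

Depreciable base = $73,063 − $7,000 = $66,063.
Rate = $66,063 / 22,021 cycles = $3 per cycle.
Year 1: 4,851 × $3 = $14,553. Book value $58,510.
Year 2: 2,626 × $3 = $7,878. Book value $50,632.
Year 3: 5,352 × $3 = $16,056. Book value $34,576.
Year 4: 1,011 × $3 = $3,033. Book value $31,543.
Year 5: 3,129 × $3 = $9,387. Book value $22,156.
Accumulated through year 5 = $73,063 − $22,156 = $50,907.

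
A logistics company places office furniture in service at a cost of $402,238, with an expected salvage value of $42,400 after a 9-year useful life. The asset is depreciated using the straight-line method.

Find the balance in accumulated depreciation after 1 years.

Depreciable base = $402,238 − $42,400 = $359,838.
Annual expense = $359,838 / 9 = $39,982.
End of year 1: book value $362,256.
Accumulated through year 1 = $402,238 − $362,256 = $39,982.

$39,982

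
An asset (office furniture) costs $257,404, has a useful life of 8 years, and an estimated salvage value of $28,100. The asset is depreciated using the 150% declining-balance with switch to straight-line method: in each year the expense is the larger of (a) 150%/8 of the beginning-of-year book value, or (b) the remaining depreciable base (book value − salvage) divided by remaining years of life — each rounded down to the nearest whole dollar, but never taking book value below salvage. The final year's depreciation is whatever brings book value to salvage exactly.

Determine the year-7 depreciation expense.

$21,016

Depreciable base = $257,404 − $28,100 = $229,304.
Year 1: DB = ⌊$257,404 × 150%/8⌋ = $48,263; SL = ⌊$229,304/8⌋ = $28,663 → take DB $48,263. Book value $209,141.
Year 2: DB = ⌊$209,141 × 150%/8⌋ = $39,213; SL = ⌊$181,041/7⌋ = $25,863 → take DB $39,213. Book value $169,928.
Year 3: DB = ⌊$169,928 × 150%/8⌋ = $31,861; SL = ⌊$141,828/6⌋ = $23,638 → take DB $31,861. Book value $138,067.
Year 4: DB = ⌊$138,067 × 150%/8⌋ = $25,887; SL = ⌊$109,967/5⌋ = $21,993 → take DB $25,887. Book value $112,180.
Year 5: DB = ⌊$112,180 × 150%/8⌋ = $21,033; SL = ⌊$84,080/4⌋ = $21,020 → take DB $21,033. Book value $91,147.
Year 6: DB = ⌊$91,147 × 150%/8⌋ = $17,090; SL = ⌊$63,047/3⌋ = $21,015 → take SL $21,015. Book value $70,132.
Year 7: DB = ⌊$70,132 × 150%/8⌋ = $13,149; SL = ⌊$42,032/2⌋ = $21,016 → take SL $21,016. Book value $49,116.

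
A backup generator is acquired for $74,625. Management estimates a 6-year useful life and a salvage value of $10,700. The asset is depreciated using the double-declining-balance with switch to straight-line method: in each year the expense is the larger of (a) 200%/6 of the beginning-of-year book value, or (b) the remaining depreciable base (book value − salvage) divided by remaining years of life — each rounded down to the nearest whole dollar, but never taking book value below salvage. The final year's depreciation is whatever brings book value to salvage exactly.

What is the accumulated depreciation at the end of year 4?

$59,883

Depreciable base = $74,625 − $10,700 = $63,925.
Year 1: DB = ⌊$74,625 × 200%/6⌋ = $24,875; SL = ⌊$63,925/6⌋ = $10,654 → take DB $24,875. Book value $49,750.
Year 2: DB = ⌊$49,750 × 200%/6⌋ = $16,583; SL = ⌊$39,050/5⌋ = $7,810 → take DB $16,583. Book value $33,167.
Year 3: DB = ⌊$33,167 × 200%/6⌋ = $11,055; SL = ⌊$22,467/4⌋ = $5,616 → take DB $11,055. Book value $22,112.
Year 4: DB = ⌊$22,112 × 200%/6⌋ = $7,370; SL = ⌊$11,412/3⌋ = $3,804 → take DB $7,370. Book value $14,742.
Accumulated through year 4 = $74,625 − $14,742 = $59,883.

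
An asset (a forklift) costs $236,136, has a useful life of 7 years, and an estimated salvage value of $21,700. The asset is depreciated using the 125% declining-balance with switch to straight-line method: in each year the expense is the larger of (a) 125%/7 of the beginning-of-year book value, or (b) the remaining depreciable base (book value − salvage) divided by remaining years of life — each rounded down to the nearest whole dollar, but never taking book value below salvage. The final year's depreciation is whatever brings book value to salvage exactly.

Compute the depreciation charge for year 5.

Depreciable base = $236,136 − $21,700 = $214,436.
Year 1: DB = ⌊$236,136 × 125%/7⌋ = $42,167; SL = ⌊$214,436/7⌋ = $30,633 → take DB $42,167. Book value $193,969.
Year 2: DB = ⌊$193,969 × 125%/7⌋ = $34,637; SL = ⌊$172,269/6⌋ = $28,711 → take DB $34,637. Book value $159,332.
Year 3: DB = ⌊$159,332 × 125%/7⌋ = $28,452; SL = ⌊$137,632/5⌋ = $27,526 → take DB $28,452. Book value $130,880.
Year 4: DB = ⌊$130,880 × 125%/7⌋ = $23,371; SL = ⌊$109,180/4⌋ = $27,295 → take SL $27,295. Book value $103,585.
Year 5: DB = ⌊$103,585 × 125%/7⌋ = $18,497; SL = ⌊$81,885/3⌋ = $27,295 → take SL $27,295. Book value $76,290.

$27,295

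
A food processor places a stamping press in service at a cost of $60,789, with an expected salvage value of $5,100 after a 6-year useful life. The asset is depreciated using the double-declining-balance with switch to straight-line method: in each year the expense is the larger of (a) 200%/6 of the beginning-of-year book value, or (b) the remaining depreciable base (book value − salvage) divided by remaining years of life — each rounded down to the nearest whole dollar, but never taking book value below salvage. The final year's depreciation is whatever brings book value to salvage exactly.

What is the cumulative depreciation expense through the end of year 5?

$52,783

Depreciable base = $60,789 − $5,100 = $55,689.
Year 1: DB = ⌊$60,789 × 200%/6⌋ = $20,263; SL = ⌊$55,689/6⌋ = $9,281 → take DB $20,263. Book value $40,526.
Year 2: DB = ⌊$40,526 × 200%/6⌋ = $13,508; SL = ⌊$35,426/5⌋ = $7,085 → take DB $13,508. Book value $27,018.
Year 3: DB = ⌊$27,018 × 200%/6⌋ = $9,006; SL = ⌊$21,918/4⌋ = $5,479 → take DB $9,006. Book value $18,012.
Year 4: DB = ⌊$18,012 × 200%/6⌋ = $6,004; SL = ⌊$12,912/3⌋ = $4,304 → take DB $6,004. Book value $12,008.
Year 5: DB = ⌊$12,008 × 200%/6⌋ = $4,002; SL = ⌊$6,908/2⌋ = $3,454 → take DB $4,002. Book value $8,006.
Accumulated through year 5 = $60,789 − $8,006 = $52,783.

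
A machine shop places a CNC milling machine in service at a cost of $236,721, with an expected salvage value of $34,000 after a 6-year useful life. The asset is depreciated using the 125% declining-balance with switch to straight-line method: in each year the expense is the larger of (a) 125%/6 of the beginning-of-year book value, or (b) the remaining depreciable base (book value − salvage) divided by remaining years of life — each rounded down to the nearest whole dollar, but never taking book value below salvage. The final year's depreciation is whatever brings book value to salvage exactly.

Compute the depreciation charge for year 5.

$27,818

Depreciable base = $236,721 − $34,000 = $202,721.
Year 1: DB = ⌊$236,721 × 125%/6⌋ = $49,316; SL = ⌊$202,721/6⌋ = $33,786 → take DB $49,316. Book value $187,405.
Year 2: DB = ⌊$187,405 × 125%/6⌋ = $39,042; SL = ⌊$153,405/5⌋ = $30,681 → take DB $39,042. Book value $148,363.
Year 3: DB = ⌊$148,363 × 125%/6⌋ = $30,908; SL = ⌊$114,363/4⌋ = $28,590 → take DB $30,908. Book value $117,455.
Year 4: DB = ⌊$117,455 × 125%/6⌋ = $24,469; SL = ⌊$83,455/3⌋ = $27,818 → take SL $27,818. Book value $89,637.
Year 5: DB = ⌊$89,637 × 125%/6⌋ = $18,674; SL = ⌊$55,637/2⌋ = $27,818 → take SL $27,818. Book value $61,819.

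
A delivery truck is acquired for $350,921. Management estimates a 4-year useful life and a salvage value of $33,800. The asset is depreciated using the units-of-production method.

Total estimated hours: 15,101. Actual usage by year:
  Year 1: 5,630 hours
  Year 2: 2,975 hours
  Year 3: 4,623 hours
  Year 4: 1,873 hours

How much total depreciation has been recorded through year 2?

$180,705

Depreciable base = $350,921 − $33,800 = $317,121.
Rate = $317,121 / 15,101 hours = $21 per hour.
Year 1: 5,630 × $21 = $118,230. Book value $232,691.
Year 2: 2,975 × $21 = $62,475. Book value $170,216.
Accumulated through year 2 = $350,921 − $170,216 = $180,705.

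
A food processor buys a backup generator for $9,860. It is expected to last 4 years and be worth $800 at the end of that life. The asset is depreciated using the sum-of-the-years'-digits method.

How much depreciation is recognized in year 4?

Depreciable base = $9,860 − $800 = $9,060.
Sum of the years' digits = 4+3+2+1 = 10.
Year 1: $9,060 × 4/10 = $3,624. Book value $6,236.
Year 2: $9,060 × 3/10 = $2,718. Book value $3,518.
Year 3: $9,060 × 2/10 = $1,812. Book value $1,706.
Year 4: $9,060 × 1/10 = $906. Book value $800.

$906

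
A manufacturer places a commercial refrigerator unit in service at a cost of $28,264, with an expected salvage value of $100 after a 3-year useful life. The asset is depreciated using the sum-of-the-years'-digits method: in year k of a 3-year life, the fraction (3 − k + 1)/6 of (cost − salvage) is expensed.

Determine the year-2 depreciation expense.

Depreciable base = $28,264 − $100 = $28,164.
Sum of the years' digits = 3+2+1 = 6.
Year 1: $28,164 × 3/6 = $14,082. Book value $14,182.
Year 2: $28,164 × 2/6 = $9,388. Book value $4,794.

$9,388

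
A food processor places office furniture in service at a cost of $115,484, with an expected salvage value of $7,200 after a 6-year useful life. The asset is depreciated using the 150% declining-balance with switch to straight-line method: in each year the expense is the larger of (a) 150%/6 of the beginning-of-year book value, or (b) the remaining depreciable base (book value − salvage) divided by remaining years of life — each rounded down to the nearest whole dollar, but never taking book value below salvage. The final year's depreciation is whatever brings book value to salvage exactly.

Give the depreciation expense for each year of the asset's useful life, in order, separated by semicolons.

Depreciable base = $115,484 − $7,200 = $108,284.
Year 1: DB = ⌊$115,484 × 150%/6⌋ = $28,871; SL = ⌊$108,284/6⌋ = $18,047 → take DB $28,871. Book value $86,613.
Year 2: DB = ⌊$86,613 × 150%/6⌋ = $21,653; SL = ⌊$79,413/5⌋ = $15,882 → take DB $21,653. Book value $64,960.
Year 3: DB = ⌊$64,960 × 150%/6⌋ = $16,240; SL = ⌊$57,760/4⌋ = $14,440 → take DB $16,240. Book value $48,720.
Year 4: DB = ⌊$48,720 × 150%/6⌋ = $12,180; SL = ⌊$41,520/3⌋ = $13,840 → take SL $13,840. Book value $34,880.
Year 5: DB = ⌊$34,880 × 150%/6⌋ = $8,720; SL = ⌊$27,680/2⌋ = $13,840 → take SL $13,840. Book value $21,040.
Year 6 (final): $21,040 − $7,200 = $13,840. Book value $7,200.

$28,871; $21,653; $16,240; $13,840; $13,840; $13,840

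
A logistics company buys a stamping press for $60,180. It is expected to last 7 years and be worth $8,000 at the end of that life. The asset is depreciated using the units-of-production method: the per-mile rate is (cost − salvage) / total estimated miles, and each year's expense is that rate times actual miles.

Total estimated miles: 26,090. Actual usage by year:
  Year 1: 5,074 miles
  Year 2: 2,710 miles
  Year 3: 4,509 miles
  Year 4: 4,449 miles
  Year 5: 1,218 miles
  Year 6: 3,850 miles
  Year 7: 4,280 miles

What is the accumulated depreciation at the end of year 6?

Depreciable base = $60,180 − $8,000 = $52,180.
Rate = $52,180 / 26,090 miles = $2 per mile.
Year 1: 5,074 × $2 = $10,148. Book value $50,032.
Year 2: 2,710 × $2 = $5,420. Book value $44,612.
Year 3: 4,509 × $2 = $9,018. Book value $35,594.
Year 4: 4,449 × $2 = $8,898. Book value $26,696.
Year 5: 1,218 × $2 = $2,436. Book value $24,260.
Year 6: 3,850 × $2 = $7,700. Book value $16,560.
Accumulated through year 6 = $60,180 − $16,560 = $43,620.

$43,620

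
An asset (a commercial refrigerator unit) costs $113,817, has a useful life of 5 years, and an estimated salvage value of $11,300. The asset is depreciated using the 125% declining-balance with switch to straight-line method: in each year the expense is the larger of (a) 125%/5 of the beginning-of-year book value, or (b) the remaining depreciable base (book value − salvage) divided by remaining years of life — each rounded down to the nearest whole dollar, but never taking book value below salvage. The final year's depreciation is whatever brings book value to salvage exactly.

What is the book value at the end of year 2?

$64,023

Depreciable base = $113,817 − $11,300 = $102,517.
Year 1: DB = ⌊$113,817 × 125%/5⌋ = $28,454; SL = ⌊$102,517/5⌋ = $20,503 → take DB $28,454. Book value $85,363.
Year 2: DB = ⌊$85,363 × 125%/5⌋ = $21,340; SL = ⌊$74,063/4⌋ = $18,515 → take DB $21,340. Book value $64,023.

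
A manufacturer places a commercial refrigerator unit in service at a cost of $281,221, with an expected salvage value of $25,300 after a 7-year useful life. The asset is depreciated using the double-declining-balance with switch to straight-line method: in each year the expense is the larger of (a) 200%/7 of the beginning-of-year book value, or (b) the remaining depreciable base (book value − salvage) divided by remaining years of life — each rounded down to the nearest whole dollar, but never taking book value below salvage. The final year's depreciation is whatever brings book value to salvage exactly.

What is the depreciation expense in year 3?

Depreciable base = $281,221 − $25,300 = $255,921.
Year 1: DB = ⌊$281,221 × 200%/7⌋ = $80,348; SL = ⌊$255,921/7⌋ = $36,560 → take DB $80,348. Book value $200,873.
Year 2: DB = ⌊$200,873 × 200%/7⌋ = $57,392; SL = ⌊$175,573/6⌋ = $29,262 → take DB $57,392. Book value $143,481.
Year 3: DB = ⌊$143,481 × 200%/7⌋ = $40,994; SL = ⌊$118,181/5⌋ = $23,636 → take DB $40,994. Book value $102,487.

$40,994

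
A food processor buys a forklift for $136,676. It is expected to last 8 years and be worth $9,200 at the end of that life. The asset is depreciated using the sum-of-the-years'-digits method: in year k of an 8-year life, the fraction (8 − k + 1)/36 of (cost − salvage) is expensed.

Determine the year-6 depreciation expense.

$10,623

Depreciable base = $136,676 − $9,200 = $127,476.
Sum of the years' digits = 8+7+6+5+4+3+2+1 = 36.
Year 1: $127,476 × 8/36 = $28,328. Book value $108,348.
Year 2: $127,476 × 7/36 = $24,787. Book value $83,561.
Year 3: $127,476 × 6/36 = $21,246. Book value $62,315.
Year 4: $127,476 × 5/36 = $17,705. Book value $44,610.
Year 5: $127,476 × 4/36 = $14,164. Book value $30,446.
Year 6: $127,476 × 3/36 = $10,623. Book value $19,823.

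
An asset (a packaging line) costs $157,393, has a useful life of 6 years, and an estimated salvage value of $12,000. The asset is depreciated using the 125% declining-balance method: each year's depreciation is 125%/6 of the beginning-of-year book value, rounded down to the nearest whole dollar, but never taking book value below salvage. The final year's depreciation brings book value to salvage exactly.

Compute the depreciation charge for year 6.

Depreciable base = $157,393 − $12,000 = $145,393.
Year 1: ⌊$157,393 × 125%/6⌋ = $32,790. Book value $124,603.
Year 2: ⌊$124,603 × 125%/6⌋ = $25,958. Book value $98,645.
Year 3: ⌊$98,645 × 125%/6⌋ = $20,551. Book value $78,094.
Year 4: ⌊$78,094 × 125%/6⌋ = $16,269. Book value $61,825.
Year 5: ⌊$61,825 × 125%/6⌋ = $12,880. Book value $48,945.
Year 6 (final): $48,945 − $12,000 = $36,945. Book value $12,000.

$36,945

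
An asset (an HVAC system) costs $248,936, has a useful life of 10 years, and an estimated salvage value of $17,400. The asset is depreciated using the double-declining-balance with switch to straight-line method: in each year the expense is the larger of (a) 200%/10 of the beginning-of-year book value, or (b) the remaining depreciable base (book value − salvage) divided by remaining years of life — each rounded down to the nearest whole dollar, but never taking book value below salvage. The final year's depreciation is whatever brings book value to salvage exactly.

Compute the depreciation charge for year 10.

Depreciable base = $248,936 − $17,400 = $231,536.
Year 1: DB = ⌊$248,936 × 200%/10⌋ = $49,787; SL = ⌊$231,536/10⌋ = $23,153 → take DB $49,787. Book value $199,149.
Year 2: DB = ⌊$199,149 × 200%/10⌋ = $39,829; SL = ⌊$181,749/9⌋ = $20,194 → take DB $39,829. Book value $159,320.
Year 3: DB = ⌊$159,320 × 200%/10⌋ = $31,864; SL = ⌊$141,920/8⌋ = $17,740 → take DB $31,864. Book value $127,456.
Year 4: DB = ⌊$127,456 × 200%/10⌋ = $25,491; SL = ⌊$110,056/7⌋ = $15,722 → take DB $25,491. Book value $101,965.
Year 5: DB = ⌊$101,965 × 200%/10⌋ = $20,393; SL = ⌊$84,565/6⌋ = $14,094 → take DB $20,393. Book value $81,572.
Year 6: DB = ⌊$81,572 × 200%/10⌋ = $16,314; SL = ⌊$64,172/5⌋ = $12,834 → take DB $16,314. Book value $65,258.
Year 7: DB = ⌊$65,258 × 200%/10⌋ = $13,051; SL = ⌊$47,858/4⌋ = $11,964 → take DB $13,051. Book value $52,207.
Year 8: DB = ⌊$52,207 × 200%/10⌋ = $10,441; SL = ⌊$34,807/3⌋ = $11,602 → take SL $11,602. Book value $40,605.
Year 9: DB = ⌊$40,605 × 200%/10⌋ = $8,121; SL = ⌊$23,205/2⌋ = $11,602 → take SL $11,602. Book value $29,003.
Year 10 (final): $29,003 − $17,400 = $11,603. Book value $17,400.

$11,603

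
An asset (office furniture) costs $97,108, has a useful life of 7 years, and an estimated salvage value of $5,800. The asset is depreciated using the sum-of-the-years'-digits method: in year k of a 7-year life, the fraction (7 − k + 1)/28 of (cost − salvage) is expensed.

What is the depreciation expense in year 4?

Depreciable base = $97,108 − $5,800 = $91,308.
Sum of the years' digits = 7+6+5+4+3+2+1 = 28.
Year 1: $91,308 × 7/28 = $22,827. Book value $74,281.
Year 2: $91,308 × 6/28 = $19,566. Book value $54,715.
Year 3: $91,308 × 5/28 = $16,305. Book value $38,410.
Year 4: $91,308 × 4/28 = $13,044. Book value $25,366.

$13,044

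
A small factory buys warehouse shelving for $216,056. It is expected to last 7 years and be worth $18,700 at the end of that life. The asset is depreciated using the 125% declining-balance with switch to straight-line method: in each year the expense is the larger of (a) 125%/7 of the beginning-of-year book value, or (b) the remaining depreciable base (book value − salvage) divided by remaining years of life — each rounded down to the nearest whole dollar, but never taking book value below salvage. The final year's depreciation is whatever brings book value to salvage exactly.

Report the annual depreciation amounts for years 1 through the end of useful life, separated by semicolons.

$38,581; $31,691; $26,032; $25,263; $25,263; $25,263; $25,263

Depreciable base = $216,056 − $18,700 = $197,356.
Year 1: DB = ⌊$216,056 × 125%/7⌋ = $38,581; SL = ⌊$197,356/7⌋ = $28,193 → take DB $38,581. Book value $177,475.
Year 2: DB = ⌊$177,475 × 125%/7⌋ = $31,691; SL = ⌊$158,775/6⌋ = $26,462 → take DB $31,691. Book value $145,784.
Year 3: DB = ⌊$145,784 × 125%/7⌋ = $26,032; SL = ⌊$127,084/5⌋ = $25,416 → take DB $26,032. Book value $119,752.
Year 4: DB = ⌊$119,752 × 125%/7⌋ = $21,384; SL = ⌊$101,052/4⌋ = $25,263 → take SL $25,263. Book value $94,489.
Year 5: DB = ⌊$94,489 × 125%/7⌋ = $16,873; SL = ⌊$75,789/3⌋ = $25,263 → take SL $25,263. Book value $69,226.
Year 6: DB = ⌊$69,226 × 125%/7⌋ = $12,361; SL = ⌊$50,526/2⌋ = $25,263 → take SL $25,263. Book value $43,963.
Year 7 (final): $43,963 − $18,700 = $25,263. Book value $18,700.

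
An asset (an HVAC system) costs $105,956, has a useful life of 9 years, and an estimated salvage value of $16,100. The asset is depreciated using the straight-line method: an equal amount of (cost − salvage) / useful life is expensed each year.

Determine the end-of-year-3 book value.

Depreciable base = $105,956 − $16,100 = $89,856.
Annual expense = $89,856 / 9 = $9,984.
End of year 1: book value $95,972.
End of year 2: book value $85,988.
End of year 3: book value $76,004.

$76,004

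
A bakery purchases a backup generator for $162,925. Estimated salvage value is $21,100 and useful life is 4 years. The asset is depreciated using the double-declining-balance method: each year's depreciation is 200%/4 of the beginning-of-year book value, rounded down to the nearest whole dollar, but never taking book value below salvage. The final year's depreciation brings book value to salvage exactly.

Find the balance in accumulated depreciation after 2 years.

Depreciable base = $162,925 − $21,100 = $141,825.
Year 1: ⌊$162,925 × 200%/4⌋ = $81,462. Book value $81,463.
Year 2: ⌊$81,463 × 200%/4⌋ = $40,731. Book value $40,732.
Accumulated through year 2 = $162,925 − $40,732 = $122,193.

$122,193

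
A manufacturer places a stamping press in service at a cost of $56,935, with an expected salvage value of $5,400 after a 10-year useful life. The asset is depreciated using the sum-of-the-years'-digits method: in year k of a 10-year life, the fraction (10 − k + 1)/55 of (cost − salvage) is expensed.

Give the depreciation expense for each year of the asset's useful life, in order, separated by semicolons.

$9,370; $8,433; $7,496; $6,559; $5,622; $4,685; $3,748; $2,811; $1,874; $937

Depreciable base = $56,935 − $5,400 = $51,535.
Sum of the years' digits = 10+9+8+7+6+5+4+3+2+1 = 55.
Year 1: $51,535 × 10/55 = $9,370. Book value $47,565.
Year 2: $51,535 × 9/55 = $8,433. Book value $39,132.
Year 3: $51,535 × 8/55 = $7,496. Book value $31,636.
Year 4: $51,535 × 7/55 = $6,559. Book value $25,077.
Year 5: $51,535 × 6/55 = $5,622. Book value $19,455.
Year 6: $51,535 × 5/55 = $4,685. Book value $14,770.
Year 7: $51,535 × 4/55 = $3,748. Book value $11,022.
Year 8: $51,535 × 3/55 = $2,811. Book value $8,211.
Year 9: $51,535 × 2/55 = $1,874. Book value $6,337.
Year 10: $51,535 × 1/55 = $937. Book value $5,400.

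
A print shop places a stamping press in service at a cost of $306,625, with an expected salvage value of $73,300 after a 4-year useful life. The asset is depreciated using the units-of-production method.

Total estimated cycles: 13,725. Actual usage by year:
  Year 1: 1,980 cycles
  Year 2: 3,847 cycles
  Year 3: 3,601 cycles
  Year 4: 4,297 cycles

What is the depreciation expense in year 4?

$73,049

Depreciable base = $306,625 − $73,300 = $233,325.
Rate = $233,325 / 13,725 cycles = $17 per cycle.
Year 1: 1,980 × $17 = $33,660. Book value $272,965.
Year 2: 3,847 × $17 = $65,399. Book value $207,566.
Year 3: 3,601 × $17 = $61,217. Book value $146,349.
Year 4: 4,297 × $17 = $73,049. Book value $73,300.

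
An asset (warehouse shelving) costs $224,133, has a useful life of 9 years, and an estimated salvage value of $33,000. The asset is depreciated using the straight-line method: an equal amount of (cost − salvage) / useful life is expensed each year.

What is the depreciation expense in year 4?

Depreciable base = $224,133 − $33,000 = $191,133.
Annual expense = $191,133 / 9 = $21,237.

$21,237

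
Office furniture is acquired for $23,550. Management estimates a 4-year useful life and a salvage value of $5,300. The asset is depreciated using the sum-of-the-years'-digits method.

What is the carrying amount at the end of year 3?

$7,125

Depreciable base = $23,550 − $5,300 = $18,250.
Sum of the years' digits = 4+3+2+1 = 10.
Year 1: $18,250 × 4/10 = $7,300. Book value $16,250.
Year 2: $18,250 × 3/10 = $5,475. Book value $10,775.
Year 3: $18,250 × 2/10 = $3,650. Book value $7,125.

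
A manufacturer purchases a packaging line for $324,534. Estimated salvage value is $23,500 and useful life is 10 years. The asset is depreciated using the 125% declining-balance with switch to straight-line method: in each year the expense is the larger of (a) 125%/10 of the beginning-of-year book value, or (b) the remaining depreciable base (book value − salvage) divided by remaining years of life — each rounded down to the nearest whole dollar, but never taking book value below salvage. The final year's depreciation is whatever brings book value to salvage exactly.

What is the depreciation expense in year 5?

Depreciable base = $324,534 − $23,500 = $301,034.
Year 1: DB = ⌊$324,534 × 125%/10⌋ = $40,566; SL = ⌊$301,034/10⌋ = $30,103 → take DB $40,566. Book value $283,968.
Year 2: DB = ⌊$283,968 × 125%/10⌋ = $35,496; SL = ⌊$260,468/9⌋ = $28,940 → take DB $35,496. Book value $248,472.
Year 3: DB = ⌊$248,472 × 125%/10⌋ = $31,059; SL = ⌊$224,972/8⌋ = $28,121 → take DB $31,059. Book value $217,413.
Year 4: DB = ⌊$217,413 × 125%/10⌋ = $27,176; SL = ⌊$193,913/7⌋ = $27,701 → take SL $27,701. Book value $189,712.
Year 5: DB = ⌊$189,712 × 125%/10⌋ = $23,714; SL = ⌊$166,212/6⌋ = $27,702 → take SL $27,702. Book value $162,010.

$27,702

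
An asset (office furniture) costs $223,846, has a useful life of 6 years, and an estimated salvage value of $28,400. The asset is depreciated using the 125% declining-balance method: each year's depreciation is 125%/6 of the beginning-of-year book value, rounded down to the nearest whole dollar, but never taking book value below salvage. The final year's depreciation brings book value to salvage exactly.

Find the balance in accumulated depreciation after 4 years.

$135,918

Depreciable base = $223,846 − $28,400 = $195,446.
Year 1: ⌊$223,846 × 125%/6⌋ = $46,634. Book value $177,212.
Year 2: ⌊$177,212 × 125%/6⌋ = $36,919. Book value $140,293.
Year 3: ⌊$140,293 × 125%/6⌋ = $29,227. Book value $111,066.
Year 4: ⌊$111,066 × 125%/6⌋ = $23,138. Book value $87,928.
Accumulated through year 4 = $223,846 − $87,928 = $135,918.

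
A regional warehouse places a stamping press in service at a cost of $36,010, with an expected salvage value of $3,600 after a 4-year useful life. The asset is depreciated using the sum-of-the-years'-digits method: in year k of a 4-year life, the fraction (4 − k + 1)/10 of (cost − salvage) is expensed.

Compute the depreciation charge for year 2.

Depreciable base = $36,010 − $3,600 = $32,410.
Sum of the years' digits = 4+3+2+1 = 10.
Year 1: $32,410 × 4/10 = $12,964. Book value $23,046.
Year 2: $32,410 × 3/10 = $9,723. Book value $13,323.

$9,723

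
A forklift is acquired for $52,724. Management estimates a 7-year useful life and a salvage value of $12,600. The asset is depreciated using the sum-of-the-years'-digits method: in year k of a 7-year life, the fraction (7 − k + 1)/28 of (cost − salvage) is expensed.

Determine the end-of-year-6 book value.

Depreciable base = $52,724 − $12,600 = $40,124.
Sum of the years' digits = 7+6+5+4+3+2+1 = 28.
Year 1: $40,124 × 7/28 = $10,031. Book value $42,693.
Year 2: $40,124 × 6/28 = $8,598. Book value $34,095.
Year 3: $40,124 × 5/28 = $7,165. Book value $26,930.
Year 4: $40,124 × 4/28 = $5,732. Book value $21,198.
Year 5: $40,124 × 3/28 = $4,299. Book value $16,899.
Year 6: $40,124 × 2/28 = $2,866. Book value $14,033.

$14,033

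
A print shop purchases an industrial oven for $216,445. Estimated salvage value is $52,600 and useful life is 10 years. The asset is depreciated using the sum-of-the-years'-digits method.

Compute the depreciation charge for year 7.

$11,916

Depreciable base = $216,445 − $52,600 = $163,845.
Sum of the years' digits = 10+9+8+7+6+5+4+3+2+1 = 55.
Year 1: $163,845 × 10/55 = $29,790. Book value $186,655.
Year 2: $163,845 × 9/55 = $26,811. Book value $159,844.
Year 3: $163,845 × 8/55 = $23,832. Book value $136,012.
Year 4: $163,845 × 7/55 = $20,853. Book value $115,159.
Year 5: $163,845 × 6/55 = $17,874. Book value $97,285.
Year 6: $163,845 × 5/55 = $14,895. Book value $82,390.
Year 7: $163,845 × 4/55 = $11,916. Book value $70,474.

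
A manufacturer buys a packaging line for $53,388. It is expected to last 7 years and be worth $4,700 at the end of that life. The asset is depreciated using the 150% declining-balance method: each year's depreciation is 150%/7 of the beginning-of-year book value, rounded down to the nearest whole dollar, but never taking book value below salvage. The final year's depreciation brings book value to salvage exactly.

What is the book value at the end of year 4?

Depreciable base = $53,388 − $4,700 = $48,688.
Year 1: ⌊$53,388 × 150%/7⌋ = $11,440. Book value $41,948.
Year 2: ⌊$41,948 × 150%/7⌋ = $8,988. Book value $32,960.
Year 3: ⌊$32,960 × 150%/7⌋ = $7,062. Book value $25,898.
Year 4: ⌊$25,898 × 150%/7⌋ = $5,549. Book value $20,349.

$20,349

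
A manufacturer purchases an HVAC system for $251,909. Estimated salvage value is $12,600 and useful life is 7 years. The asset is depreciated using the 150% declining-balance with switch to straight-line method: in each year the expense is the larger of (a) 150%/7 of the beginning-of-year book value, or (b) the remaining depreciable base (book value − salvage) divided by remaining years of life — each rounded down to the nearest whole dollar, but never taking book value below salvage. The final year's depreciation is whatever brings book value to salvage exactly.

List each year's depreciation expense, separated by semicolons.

$53,980; $42,413; $33,324; $27,398; $27,398; $27,398; $27,398

Depreciable base = $251,909 − $12,600 = $239,309.
Year 1: DB = ⌊$251,909 × 150%/7⌋ = $53,980; SL = ⌊$239,309/7⌋ = $34,187 → take DB $53,980. Book value $197,929.
Year 2: DB = ⌊$197,929 × 150%/7⌋ = $42,413; SL = ⌊$185,329/6⌋ = $30,888 → take DB $42,413. Book value $155,516.
Year 3: DB = ⌊$155,516 × 150%/7⌋ = $33,324; SL = ⌊$142,916/5⌋ = $28,583 → take DB $33,324. Book value $122,192.
Year 4: DB = ⌊$122,192 × 150%/7⌋ = $26,184; SL = ⌊$109,592/4⌋ = $27,398 → take SL $27,398. Book value $94,794.
Year 5: DB = ⌊$94,794 × 150%/7⌋ = $20,313; SL = ⌊$82,194/3⌋ = $27,398 → take SL $27,398. Book value $67,396.
Year 6: DB = ⌊$67,396 × 150%/7⌋ = $14,442; SL = ⌊$54,796/2⌋ = $27,398 → take SL $27,398. Book value $39,998.
Year 7 (final): $39,998 − $12,600 = $27,398. Book value $12,600.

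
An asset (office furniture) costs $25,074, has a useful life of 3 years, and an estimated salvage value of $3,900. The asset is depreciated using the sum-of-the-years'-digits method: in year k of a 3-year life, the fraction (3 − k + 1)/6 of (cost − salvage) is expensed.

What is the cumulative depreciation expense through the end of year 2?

Depreciable base = $25,074 − $3,900 = $21,174.
Sum of the years' digits = 3+2+1 = 6.
Year 1: $21,174 × 3/6 = $10,587. Book value $14,487.
Year 2: $21,174 × 2/6 = $7,058. Book value $7,429.
Accumulated through year 2 = $25,074 − $7,429 = $17,645.

$17,645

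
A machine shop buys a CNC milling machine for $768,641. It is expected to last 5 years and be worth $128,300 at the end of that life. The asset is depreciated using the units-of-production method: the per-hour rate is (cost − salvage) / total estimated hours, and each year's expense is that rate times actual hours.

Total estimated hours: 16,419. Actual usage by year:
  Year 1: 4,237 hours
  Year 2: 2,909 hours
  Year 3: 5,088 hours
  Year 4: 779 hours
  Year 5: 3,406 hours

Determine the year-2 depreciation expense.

$113,451

Depreciable base = $768,641 − $128,300 = $640,341.
Rate = $640,341 / 16,419 hours = $39 per hour.
Year 1: 4,237 × $39 = $165,243. Book value $603,398.
Year 2: 2,909 × $39 = $113,451. Book value $489,947.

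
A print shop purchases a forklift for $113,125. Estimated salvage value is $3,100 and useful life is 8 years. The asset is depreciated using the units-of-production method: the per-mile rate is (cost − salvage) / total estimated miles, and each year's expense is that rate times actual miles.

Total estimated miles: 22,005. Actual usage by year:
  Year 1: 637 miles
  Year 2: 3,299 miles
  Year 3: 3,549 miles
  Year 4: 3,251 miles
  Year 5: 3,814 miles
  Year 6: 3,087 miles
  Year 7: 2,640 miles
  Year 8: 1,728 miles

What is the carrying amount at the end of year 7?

$11,740

Depreciable base = $113,125 − $3,100 = $110,025.
Rate = $110,025 / 22,005 miles = $5 per mile.
Year 1: 637 × $5 = $3,185. Book value $109,940.
Year 2: 3,299 × $5 = $16,495. Book value $93,445.
Year 3: 3,549 × $5 = $17,745. Book value $75,700.
Year 4: 3,251 × $5 = $16,255. Book value $59,445.
Year 5: 3,814 × $5 = $19,070. Book value $40,375.
Year 6: 3,087 × $5 = $15,435. Book value $24,940.
Year 7: 2,640 × $5 = $13,200. Book value $11,740.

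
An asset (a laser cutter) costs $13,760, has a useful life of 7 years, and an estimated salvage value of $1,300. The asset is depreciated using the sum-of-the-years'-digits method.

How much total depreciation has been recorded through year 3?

$8,010

Depreciable base = $13,760 − $1,300 = $12,460.
Sum of the years' digits = 7+6+5+4+3+2+1 = 28.
Year 1: $12,460 × 7/28 = $3,115. Book value $10,645.
Year 2: $12,460 × 6/28 = $2,670. Book value $7,975.
Year 3: $12,460 × 5/28 = $2,225. Book value $5,750.
Accumulated through year 3 = $13,760 − $5,750 = $8,010.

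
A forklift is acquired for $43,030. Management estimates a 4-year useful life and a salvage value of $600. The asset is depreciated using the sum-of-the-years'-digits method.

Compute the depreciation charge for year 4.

Depreciable base = $43,030 − $600 = $42,430.
Sum of the years' digits = 4+3+2+1 = 10.
Year 1: $42,430 × 4/10 = $16,972. Book value $26,058.
Year 2: $42,430 × 3/10 = $12,729. Book value $13,329.
Year 3: $42,430 × 2/10 = $8,486. Book value $4,843.
Year 4: $42,430 × 1/10 = $4,243. Book value $600.

$4,243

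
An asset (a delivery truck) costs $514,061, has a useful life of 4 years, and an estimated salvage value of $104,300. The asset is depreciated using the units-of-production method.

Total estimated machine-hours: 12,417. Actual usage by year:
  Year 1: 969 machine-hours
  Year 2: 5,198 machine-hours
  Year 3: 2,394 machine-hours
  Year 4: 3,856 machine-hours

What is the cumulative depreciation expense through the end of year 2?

Depreciable base = $514,061 − $104,300 = $409,761.
Rate = $409,761 / 12,417 machine-hours = $33 per machine-hour.
Year 1: 969 × $33 = $31,977. Book value $482,084.
Year 2: 5,198 × $33 = $171,534. Book value $310,550.
Accumulated through year 2 = $514,061 − $310,550 = $203,511.

$203,511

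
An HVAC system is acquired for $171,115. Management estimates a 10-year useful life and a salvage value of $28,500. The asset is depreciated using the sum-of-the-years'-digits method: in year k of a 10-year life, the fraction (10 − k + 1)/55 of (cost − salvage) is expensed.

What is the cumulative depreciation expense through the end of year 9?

$140,022

Depreciable base = $171,115 − $28,500 = $142,615.
Sum of the years' digits = 10+9+8+7+6+5+4+3+2+1 = 55.
Year 1: $142,615 × 10/55 = $25,930. Book value $145,185.
Year 2: $142,615 × 9/55 = $23,337. Book value $121,848.
Year 3: $142,615 × 8/55 = $20,744. Book value $101,104.
Year 4: $142,615 × 7/55 = $18,151. Book value $82,953.
Year 5: $142,615 × 6/55 = $15,558. Book value $67,395.
Year 6: $142,615 × 5/55 = $12,965. Book value $54,430.
Year 7: $142,615 × 4/55 = $10,372. Book value $44,058.
Year 8: $142,615 × 3/55 = $7,779. Book value $36,279.
Year 9: $142,615 × 2/55 = $5,186. Book value $31,093.
Accumulated through year 9 = $171,115 − $31,093 = $140,022.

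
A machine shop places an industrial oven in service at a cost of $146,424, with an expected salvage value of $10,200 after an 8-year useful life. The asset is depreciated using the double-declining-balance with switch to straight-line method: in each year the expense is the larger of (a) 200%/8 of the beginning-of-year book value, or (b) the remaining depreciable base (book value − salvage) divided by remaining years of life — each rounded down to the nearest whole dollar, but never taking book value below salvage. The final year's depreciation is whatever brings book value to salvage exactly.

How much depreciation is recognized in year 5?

Depreciable base = $146,424 − $10,200 = $136,224.
Year 1: DB = ⌊$146,424 × 200%/8⌋ = $36,606; SL = ⌊$136,224/8⌋ = $17,028 → take DB $36,606. Book value $109,818.
Year 2: DB = ⌊$109,818 × 200%/8⌋ = $27,454; SL = ⌊$99,618/7⌋ = $14,231 → take DB $27,454. Book value $82,364.
Year 3: DB = ⌊$82,364 × 200%/8⌋ = $20,591; SL = ⌊$72,164/6⌋ = $12,027 → take DB $20,591. Book value $61,773.
Year 4: DB = ⌊$61,773 × 200%/8⌋ = $15,443; SL = ⌊$51,573/5⌋ = $10,314 → take DB $15,443. Book value $46,330.
Year 5: DB = ⌊$46,330 × 200%/8⌋ = $11,582; SL = ⌊$36,130/4⌋ = $9,032 → take DB $11,582. Book value $34,748.

$11,582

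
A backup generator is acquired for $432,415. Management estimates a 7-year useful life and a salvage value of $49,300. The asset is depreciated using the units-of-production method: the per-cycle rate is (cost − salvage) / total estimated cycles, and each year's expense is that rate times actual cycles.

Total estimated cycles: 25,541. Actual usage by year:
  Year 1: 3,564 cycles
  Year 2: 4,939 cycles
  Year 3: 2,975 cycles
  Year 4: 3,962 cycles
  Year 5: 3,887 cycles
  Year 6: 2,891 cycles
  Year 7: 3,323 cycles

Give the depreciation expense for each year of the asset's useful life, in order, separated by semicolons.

$53,460; $74,085; $44,625; $59,430; $58,305; $43,365; $49,845

Depreciable base = $432,415 − $49,300 = $383,115.
Rate = $383,115 / 25,541 cycles = $15 per cycle.
Year 1: 3,564 × $15 = $53,460. Book value $378,955.
Year 2: 4,939 × $15 = $74,085. Book value $304,870.
Year 3: 2,975 × $15 = $44,625. Book value $260,245.
Year 4: 3,962 × $15 = $59,430. Book value $200,815.
Year 5: 3,887 × $15 = $58,305. Book value $142,510.
Year 6: 2,891 × $15 = $43,365. Book value $99,145.
Year 7: 3,323 × $15 = $49,845. Book value $49,300.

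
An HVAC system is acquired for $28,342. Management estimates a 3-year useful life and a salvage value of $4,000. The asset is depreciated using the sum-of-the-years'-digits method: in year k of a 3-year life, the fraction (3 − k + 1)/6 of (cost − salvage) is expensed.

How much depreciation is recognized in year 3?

$4,057

Depreciable base = $28,342 − $4,000 = $24,342.
Sum of the years' digits = 3+2+1 = 6.
Year 1: $24,342 × 3/6 = $12,171. Book value $16,171.
Year 2: $24,342 × 2/6 = $8,114. Book value $8,057.
Year 3: $24,342 × 1/6 = $4,057. Book value $4,000.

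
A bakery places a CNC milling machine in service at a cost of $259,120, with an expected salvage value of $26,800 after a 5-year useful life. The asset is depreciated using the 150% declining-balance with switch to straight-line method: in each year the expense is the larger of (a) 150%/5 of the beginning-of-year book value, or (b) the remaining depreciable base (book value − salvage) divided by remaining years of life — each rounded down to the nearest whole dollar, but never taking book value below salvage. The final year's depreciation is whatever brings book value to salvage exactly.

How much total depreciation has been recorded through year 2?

$132,151

Depreciable base = $259,120 − $26,800 = $232,320.
Year 1: DB = ⌊$259,120 × 150%/5⌋ = $77,736; SL = ⌊$232,320/5⌋ = $46,464 → take DB $77,736. Book value $181,384.
Year 2: DB = ⌊$181,384 × 150%/5⌋ = $54,415; SL = ⌊$154,584/4⌋ = $38,646 → take DB $54,415. Book value $126,969.
Accumulated through year 2 = $259,120 − $126,969 = $132,151.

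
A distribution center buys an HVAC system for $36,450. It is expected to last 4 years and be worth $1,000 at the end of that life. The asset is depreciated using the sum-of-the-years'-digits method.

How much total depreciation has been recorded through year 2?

Depreciable base = $36,450 − $1,000 = $35,450.
Sum of the years' digits = 4+3+2+1 = 10.
Year 1: $35,450 × 4/10 = $14,180. Book value $22,270.
Year 2: $35,450 × 3/10 = $10,635. Book value $11,635.
Accumulated through year 2 = $36,450 − $11,635 = $24,815.

$24,815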